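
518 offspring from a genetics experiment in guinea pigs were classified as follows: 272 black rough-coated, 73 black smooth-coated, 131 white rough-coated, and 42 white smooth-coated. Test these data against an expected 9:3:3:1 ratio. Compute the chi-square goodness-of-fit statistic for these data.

Expected counts for N = 518 under a 9:3:3:1 ratio (total parts = 16):
  black rough-coated: 518 × 9/16 = 291.375
  black smooth-coated: 518 × 3/16 = 97.125
  white rough-coated: 518 × 3/16 = 97.125
  white smooth-coated: 518 × 1/16 = 32.375
χ² = Σ (O − E)² / E
  black rough-coated: (272 − 291.375)² / 291.375 = 1.2883
  black smooth-coated: (73 − 97.125)² / 97.125 = 5.9924
  white rough-coated: (131 − 97.125)² / 97.125 = 11.8148
  white smooth-coated: (42 − 32.375)² / 32.375 = 2.8615
χ² = 1.2883 + 5.9924 + 11.8148 + 2.8615 = 21.957

21.957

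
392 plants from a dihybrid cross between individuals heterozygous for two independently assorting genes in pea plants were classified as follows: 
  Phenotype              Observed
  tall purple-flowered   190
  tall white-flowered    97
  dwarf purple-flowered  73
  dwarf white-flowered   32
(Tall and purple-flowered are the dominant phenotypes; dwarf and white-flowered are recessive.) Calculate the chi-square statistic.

14.032

A dihybrid F₂ with independent assortment and complete dominance at both loci gives a 9:3:3:1 phenotypic ratio.
The 9:3:3:1 ratio has 16 parts, so with N = 392 the expected counts are:
  tall purple-flowered: 392 × 9/16 = 220.5
  tall white-flowered: 392 × 3/16 = 73.5
  dwarf purple-flowered: 392 × 3/16 = 73.5
  dwarf white-flowered: 392 × 1/16 = 24.5
χ² = Σ (O − E)² / E
  tall purple-flowered: (190 − 220.5)² / 220.5 = 4.2188
  tall white-flowered: (97 − 73.5)² / 73.5 = 7.5136
  dwarf purple-flowered: (73 − 73.5)² / 73.5 = 0.0034
  dwarf white-flowered: (32 − 24.5)² / 24.5 = 2.2959
χ² = 4.2188 + 7.5136 + 0.0034 + 2.2959 = 14.0317 ≈ 14.032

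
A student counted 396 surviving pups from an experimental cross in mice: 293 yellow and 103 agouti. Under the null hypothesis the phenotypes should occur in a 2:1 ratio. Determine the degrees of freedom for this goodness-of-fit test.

A goodness-of-fit test with 2 phenotype classes has df = 2 − 1 = 1.

1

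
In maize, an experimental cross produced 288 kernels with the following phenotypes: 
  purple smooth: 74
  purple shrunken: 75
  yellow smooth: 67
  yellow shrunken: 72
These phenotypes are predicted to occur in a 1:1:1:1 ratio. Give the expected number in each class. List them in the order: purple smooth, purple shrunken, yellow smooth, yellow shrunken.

Total ratio parts = 4. Expected numbers out of 288:
  purple smooth: 288 × 1/4 = 72
  purple shrunken: 288 × 1/4 = 72
  yellow smooth: 288 × 1/4 = 72
  yellow shrunken: 288 × 1/4 = 72

72, 72, 72, 72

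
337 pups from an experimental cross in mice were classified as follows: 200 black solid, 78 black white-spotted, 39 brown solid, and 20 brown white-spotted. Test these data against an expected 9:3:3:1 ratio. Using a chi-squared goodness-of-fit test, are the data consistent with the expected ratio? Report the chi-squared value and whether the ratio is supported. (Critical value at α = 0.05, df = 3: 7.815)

Under the 9:3:3:1 hypothesis (Σ ratio = 16, N = 337):
  black solid: 337 × 9/16 = 189.5625
  black white-spotted: 337 × 3/16 = 63.1875
  brown solid: 337 × 3/16 = 63.1875
  brown white-spotted: 337 × 1/16 = 21.0625
χ² = Σ (O − E)² / E
  black solid: (200 − 189.5625)² / 189.5625 = 0.5747
  black white-spotted: (78 − 63.1875)² / 63.1875 = 3.4724
  brown solid: (39 − 63.1875)² / 63.1875 = 9.2587
  brown white-spotted: (20 − 21.0625)² / 21.0625 = 0.0536
χ² = 0.5747 + 3.4724 + 9.2587 + 0.0536 = 13.3594 ≈ 13.359
Degrees of freedom = 4 − 1 = 3; critical value at α = 0.05 is 7.815.
Since 13.359 > 7.815, we reject the null hypothesis — the data do not fit the 9:3:3:1 ratio.

13.359; not consistent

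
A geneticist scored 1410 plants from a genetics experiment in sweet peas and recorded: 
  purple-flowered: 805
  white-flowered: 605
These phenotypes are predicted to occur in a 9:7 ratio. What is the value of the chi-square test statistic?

0.406

Total ratio parts = 16. Expected numbers out of 1410:
  purple-flowered: 1410 × 9/16 = 793.125
  white-flowered: 1410 × 7/16 = 616.875
χ² = Σ (O − E)² / E
  purple-flowered: (805 − 793.125)² / 793.125 = 0.1778
  white-flowered: (605 − 616.875)² / 616.875 = 0.2286
χ² = 0.1778 + 0.2286 = 0.4064 ≈ 0.406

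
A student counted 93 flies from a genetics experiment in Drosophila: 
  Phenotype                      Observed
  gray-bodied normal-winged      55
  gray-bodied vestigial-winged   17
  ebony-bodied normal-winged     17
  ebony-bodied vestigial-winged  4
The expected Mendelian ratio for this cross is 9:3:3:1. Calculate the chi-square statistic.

0.725

Under the 9:3:3:1 hypothesis (Σ ratio = 16, N = 93):
  gray-bodied normal-winged: 93 × 9/16 = 52.3125
  gray-bodied vestigial-winged: 93 × 3/16 = 17.4375
  ebony-bodied normal-winged: 93 × 3/16 = 17.4375
  ebony-bodied vestigial-winged: 93 × 1/16 = 5.8125
χ² = Σ (O − E)² / E
  gray-bodied normal-winged: (55 − 52.3125)² / 52.3125 = 0.1381
  gray-bodied vestigial-winged: (17 − 17.4375)² / 17.4375 = 0.0110
  ebony-bodied normal-winged: (17 − 17.4375)² / 17.4375 = 0.0110
  ebony-bodied vestigial-winged: (4 − 5.8125)² / 5.8125 = 0.5652
χ² = 0.1381 + 0.0110 + 0.0110 + 0.5652 = 0.7253 ≈ 0.725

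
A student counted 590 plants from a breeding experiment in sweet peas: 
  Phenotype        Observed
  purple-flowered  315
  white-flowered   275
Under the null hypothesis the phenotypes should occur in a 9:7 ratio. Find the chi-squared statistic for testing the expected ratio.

1.961

The 9:7 ratio has 16 parts, so with N = 590 the expected counts are:
  purple-flowered: 590 × 9/16 = 331.875
  white-flowered: 590 × 7/16 = 258.125
χ² = Σ (O − E)² / E
  purple-flowered: (315 − 331.875)² / 331.875 = 0.8581
  white-flowered: (275 − 258.125)² / 258.125 = 1.1032
χ² = 0.8581 + 1.1032 = 1.9613 ≈ 1.961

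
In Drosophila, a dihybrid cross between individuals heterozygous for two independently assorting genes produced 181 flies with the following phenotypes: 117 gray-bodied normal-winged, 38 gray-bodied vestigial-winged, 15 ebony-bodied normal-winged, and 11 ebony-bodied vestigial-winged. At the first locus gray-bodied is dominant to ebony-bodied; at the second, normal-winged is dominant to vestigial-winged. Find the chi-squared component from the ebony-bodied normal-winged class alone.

A dihybrid F₂ with independent assortment and complete dominance at both loci gives a 9:3:3:1 phenotypic ratio.
The 9:3:3:1 ratio has 16 parts, so with N = 181 the expected counts are:
  gray-bodied normal-winged: 181 × 9/16 = 101.8125
  gray-bodied vestigial-winged: 181 × 3/16 = 33.9375
  ebony-bodied normal-winged: 181 × 3/16 = 33.9375
  ebony-bodied vestigial-winged: 181 × 1/16 = 11.3125
Contribution of ebony-bodied normal-winged: (15 − 33.9375)² / 33.9375 = 10.5673

10.567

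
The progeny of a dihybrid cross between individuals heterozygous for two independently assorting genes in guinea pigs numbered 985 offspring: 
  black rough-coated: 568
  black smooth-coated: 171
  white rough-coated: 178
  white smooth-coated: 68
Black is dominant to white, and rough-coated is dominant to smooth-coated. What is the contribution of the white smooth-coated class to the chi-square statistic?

0.673

A dihybrid F₂ with independent assortment and complete dominance at both loci gives a 9:3:3:1 phenotypic ratio.
Under the 9:3:3:1 hypothesis (Σ ratio = 16, N = 985):
  black rough-coated: 985 × 9/16 = 554.0625
  black smooth-coated: 985 × 3/16 = 184.6875
  white rough-coated: 985 × 3/16 = 184.6875
  white smooth-coated: 985 × 1/16 = 61.5625
Contribution of white smooth-coated: (68 − 61.5625)² / 61.5625 = 0.6732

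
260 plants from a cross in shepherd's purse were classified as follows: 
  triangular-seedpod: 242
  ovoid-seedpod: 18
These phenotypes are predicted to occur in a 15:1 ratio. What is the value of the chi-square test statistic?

Under the 15:1 hypothesis (Σ ratio = 16, N = 260):
  triangular-seedpod: 260 × 15/16 = 243.75
  ovoid-seedpod: 260 × 1/16 = 16.25
χ² = Σ (O − E)² / E
  triangular-seedpod: (242 − 243.75)² / 243.75 = 0.0126
  ovoid-seedpod: (18 − 16.25)² / 16.25 = 0.1885
χ² = 0.0126 + 0.1885 = 0.2011 ≈ 0.201

0.201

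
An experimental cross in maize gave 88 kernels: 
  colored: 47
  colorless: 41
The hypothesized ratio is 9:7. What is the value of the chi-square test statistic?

Expected counts for N = 88 under a 9:7 ratio (total parts = 16):
  colored: 88 × 9/16 = 49.5
  colorless: 88 × 7/16 = 38.5
χ² = Σ (O − E)² / E
  colored: (47 − 49.5)² / 49.5 = 0.1263
  colorless: (41 − 38.5)² / 38.5 = 0.1623
χ² = 0.1263 + 0.1623 = 0.2886 ≈ 0.289

0.289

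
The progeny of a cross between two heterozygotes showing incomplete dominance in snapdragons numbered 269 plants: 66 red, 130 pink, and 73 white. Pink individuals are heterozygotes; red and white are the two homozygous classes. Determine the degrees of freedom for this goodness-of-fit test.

2

With incomplete dominance, a heterozygote × heterozygote cross gives a 1:2:1 phenotypic ratio.
A goodness-of-fit test with 3 phenotype classes has df = 3 − 1 = 2.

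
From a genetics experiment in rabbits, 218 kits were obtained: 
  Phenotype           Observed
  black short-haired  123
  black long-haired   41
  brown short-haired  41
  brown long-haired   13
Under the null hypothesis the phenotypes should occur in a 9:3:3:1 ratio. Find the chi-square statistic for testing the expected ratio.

0.031

Total ratio parts = 16. Expected numbers out of 218:
  black short-haired: 218 × 9/16 = 122.625
  black long-haired: 218 × 3/16 = 40.875
  brown short-haired: 218 × 3/16 = 40.875
  brown long-haired: 218 × 1/16 = 13.625
χ² = Σ (O − E)² / E
  black short-haired: (123 − 122.625)² / 122.625 = 0.0011
  black long-haired: (41 − 40.875)² / 40.875 = 0.0004
  brown short-haired: (41 − 40.875)² / 40.875 = 0.0004
  brown long-haired: (13 − 13.625)² / 13.625 = 0.0287
χ² = 0.0011 + 0.0004 + 0.0004 + 0.0287 = 0.0306 ≈ 0.031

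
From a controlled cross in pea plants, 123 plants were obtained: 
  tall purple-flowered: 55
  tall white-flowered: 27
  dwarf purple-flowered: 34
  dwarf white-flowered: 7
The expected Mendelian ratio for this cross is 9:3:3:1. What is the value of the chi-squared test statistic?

Expected counts for N = 123 under a 9:3:3:1 ratio (total parts = 16):
  tall purple-flowered: 123 × 9/16 = 69.1875
  tall white-flowered: 123 × 3/16 = 23.0625
  dwarf purple-flowered: 123 × 3/16 = 23.0625
  dwarf white-flowered: 123 × 1/16 = 7.6875
χ² = Σ (O − E)² / E
  tall purple-flowered: (55 − 69.1875)² / 69.1875 = 2.9093
  tall white-flowered: (27 − 23.0625)² / 23.0625 = 0.6723
  dwarf purple-flowered: (34 − 23.0625)² / 23.0625 = 5.1872
  dwarf white-flowered: (7 − 7.6875)² / 7.6875 = 0.0615
χ² = 2.9093 + 0.6723 + 5.1872 + 0.0615 = 8.8303 ≈ 8.830

8.830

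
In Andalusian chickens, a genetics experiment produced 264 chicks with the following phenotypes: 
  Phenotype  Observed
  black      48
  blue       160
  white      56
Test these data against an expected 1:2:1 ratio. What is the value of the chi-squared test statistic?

12.364

The 1:2:1 ratio has 4 parts, so with N = 264 the expected counts are:
  black: 264 × 1/4 = 66
  blue: 264 × 2/4 = 132
  white: 264 × 1/4 = 66
χ² = Σ (O − E)² / E
  black: (48 − 66)² / 66 = 4.9091
  blue: (160 − 132)² / 132 = 5.9394
  white: (56 − 66)² / 66 = 1.5152
χ² = 4.9091 + 5.9394 + 1.5152 = 12.3637 ≈ 12.364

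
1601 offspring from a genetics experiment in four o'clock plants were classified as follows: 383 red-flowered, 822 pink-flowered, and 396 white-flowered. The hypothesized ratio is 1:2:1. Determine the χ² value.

1.366

The 1:2:1 ratio has 4 parts, so with N = 1601 the expected counts are:
  red-flowered: 1601 × 1/4 = 400.25
  pink-flowered: 1601 × 2/4 = 800.5
  white-flowered: 1601 × 1/4 = 400.25
χ² = Σ (O − E)² / E
  red-flowered: (383 − 400.25)² / 400.25 = 0.7434
  pink-flowered: (822 − 800.5)² / 800.5 = 0.5775
  white-flowered: (396 − 400.25)² / 400.25 = 0.0451
χ² = 0.7434 + 0.5775 + 0.0451 = 1.366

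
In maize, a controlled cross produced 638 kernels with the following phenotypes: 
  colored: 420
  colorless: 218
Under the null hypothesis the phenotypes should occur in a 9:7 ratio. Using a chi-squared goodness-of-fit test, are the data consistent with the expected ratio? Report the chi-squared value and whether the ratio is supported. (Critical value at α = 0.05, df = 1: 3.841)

Under the 9:7 hypothesis (Σ ratio = 16, N = 638):
  colored: 638 × 9/16 = 358.875
  colorless: 638 × 7/16 = 279.125
χ² = Σ (O − E)² / E
  colored: (420 − 358.875)² / 358.875 = 10.4111
  colorless: (218 − 279.125)² / 279.125 = 13.3856
χ² = 10.4111 + 13.3856 = 23.7967 ≈ 23.797
Degrees of freedom = 2 − 1 = 1; critical value at α = 0.05 is 3.841.
Since 23.797 > 3.841, we reject the null hypothesis — the data do not fit the 9:7 ratio.

23.797; not consistent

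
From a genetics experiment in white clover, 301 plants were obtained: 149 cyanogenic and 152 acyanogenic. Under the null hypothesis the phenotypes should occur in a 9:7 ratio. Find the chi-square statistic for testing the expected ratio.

Under the 9:7 hypothesis (Σ ratio = 16, N = 301):
  cyanogenic: 301 × 9/16 = 169.3125
  acyanogenic: 301 × 7/16 = 131.6875
χ² = Σ (O − E)² / E
  cyanogenic: (149 − 169.3125)² / 169.3125 = 2.4369
  acyanogenic: (152 − 131.6875)² / 131.6875 = 3.1332
χ² = 2.4369 + 3.1332 = 5.5701 ≈ 5.570

5.570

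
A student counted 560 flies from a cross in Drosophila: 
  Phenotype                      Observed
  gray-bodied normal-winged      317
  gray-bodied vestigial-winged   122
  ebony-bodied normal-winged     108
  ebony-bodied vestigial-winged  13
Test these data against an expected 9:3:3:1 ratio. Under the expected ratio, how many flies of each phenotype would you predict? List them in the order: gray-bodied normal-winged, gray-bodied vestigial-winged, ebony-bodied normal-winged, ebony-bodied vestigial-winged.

315, 105, 105, 35

The 9:3:3:1 ratio has 16 parts, so with N = 560 the expected counts are:
  gray-bodied normal-winged: 560 × 9/16 = 315
  gray-bodied vestigial-winged: 560 × 3/16 = 105
  ebony-bodied normal-winged: 560 × 3/16 = 105
  ebony-bodied vestigial-winged: 560 × 1/16 = 35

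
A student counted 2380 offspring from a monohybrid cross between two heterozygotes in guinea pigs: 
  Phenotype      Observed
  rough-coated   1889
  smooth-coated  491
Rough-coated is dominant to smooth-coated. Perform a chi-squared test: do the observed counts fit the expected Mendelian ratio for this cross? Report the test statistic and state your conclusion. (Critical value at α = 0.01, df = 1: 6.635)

For a monohybrid cross between heterozygotes with complete dominance, the expected phenotypic ratio is 3:1.
Under the 3:1 hypothesis (Σ ratio = 4, N = 2380):
  rough-coated: 2380 × 3/4 = 1785
  smooth-coated: 2380 × 1/4 = 595
χ² = Σ (O − E)² / E
  rough-coated: (1889 − 1785)² / 1785 = 6.0594
  smooth-coated: (491 − 595)² / 595 = 18.1782
χ² = 6.0594 + 18.1782 = 24.2376 ≈ 24.238
Degrees of freedom = 2 − 1 = 1; critical value at α = 0.01 is 6.635.
Since 24.238 > 6.635, we reject the null hypothesis — the data do not fit the 3:1 ratio.

24.238; not consistent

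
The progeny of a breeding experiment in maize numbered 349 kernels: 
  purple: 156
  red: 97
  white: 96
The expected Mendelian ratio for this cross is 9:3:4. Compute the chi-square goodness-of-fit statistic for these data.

Expected counts for N = 349 under a 9:3:4 ratio (total parts = 16):
  purple: 349 × 9/16 = 196.3125
  red: 349 × 3/16 = 65.4375
  white: 349 × 4/16 = 87.25
χ² = Σ (O − E)² / E
  purple: (156 − 196.3125)² / 196.3125 = 8.2781
  red: (97 − 65.4375)² / 65.4375 = 15.2236
  white: (96 − 87.25)² / 87.25 = 0.8775
χ² = 8.2781 + 15.2236 + 0.8775 = 24.3792 ≈ 24.379

24.379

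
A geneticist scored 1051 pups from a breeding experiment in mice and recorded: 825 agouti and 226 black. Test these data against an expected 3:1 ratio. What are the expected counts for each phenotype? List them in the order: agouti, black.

Expected counts for N = 1051 under a 3:1 ratio (total parts = 4):
  agouti: 1051 × 3/4 = 788.25
  black: 1051 × 1/4 = 262.75

788.25, 262.75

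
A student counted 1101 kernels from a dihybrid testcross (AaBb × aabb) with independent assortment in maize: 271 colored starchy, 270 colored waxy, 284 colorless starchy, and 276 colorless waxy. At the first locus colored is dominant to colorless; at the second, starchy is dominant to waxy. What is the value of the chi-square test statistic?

A dihybrid testcross with independent assortment gives a 1:1:1:1 ratio.
Expected counts for N = 1101 under a 1:1:1:1 ratio (total parts = 4):
  colored starchy: 1101 × 1/4 = 275.25
  colored waxy: 1101 × 1/4 = 275.25
  colorless starchy: 1101 × 1/4 = 275.25
  colorless waxy: 1101 × 1/4 = 275.25
χ² = Σ (O − E)² / E
  colored starchy: (271 − 275.25)² / 275.25 = 0.0656
  colored waxy: (270 − 275.25)² / 275.25 = 0.1001
  colorless starchy: (284 − 275.25)² / 275.25 = 0.2782
  colorless waxy: (276 − 275.25)² / 275.25 = 0.0020
χ² = 0.0656 + 0.1001 + 0.2782 + 0.0020 = 0.4459 ≈ 0.446

0.446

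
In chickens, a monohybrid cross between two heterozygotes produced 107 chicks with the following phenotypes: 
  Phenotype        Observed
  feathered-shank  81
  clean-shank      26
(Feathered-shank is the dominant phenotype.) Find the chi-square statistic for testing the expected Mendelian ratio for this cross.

0.028

For a monohybrid cross between heterozygotes with complete dominance, the expected phenotypic ratio is 3:1.
Total ratio parts = 4. Expected numbers out of 107:
  feathered-shank: 107 × 3/4 = 80.25
  clean-shank: 107 × 1/4 = 26.75
χ² = Σ (O − E)² / E
  feathered-shank: (81 − 80.25)² / 80.25 = 0.0070
  clean-shank: (26 − 26.75)² / 26.75 = 0.0210
χ² = 0.0070 + 0.0210 = 0.028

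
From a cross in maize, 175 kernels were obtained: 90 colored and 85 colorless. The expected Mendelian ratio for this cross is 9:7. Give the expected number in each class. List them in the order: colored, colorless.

98.4375, 76.5625

Expected counts for N = 175 under a 9:7 ratio (total parts = 16):
  colored: 175 × 9/16 = 98.4375
  colorless: 175 × 7/16 = 76.5625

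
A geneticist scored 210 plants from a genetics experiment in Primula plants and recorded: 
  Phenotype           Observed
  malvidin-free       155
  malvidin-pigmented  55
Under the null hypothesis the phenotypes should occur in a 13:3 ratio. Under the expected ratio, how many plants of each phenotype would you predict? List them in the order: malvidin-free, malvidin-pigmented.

170.625, 39.375

Total ratio parts = 16. Expected numbers out of 210:
  malvidin-free: 210 × 13/16 = 170.625
  malvidin-pigmented: 210 × 3/16 = 39.375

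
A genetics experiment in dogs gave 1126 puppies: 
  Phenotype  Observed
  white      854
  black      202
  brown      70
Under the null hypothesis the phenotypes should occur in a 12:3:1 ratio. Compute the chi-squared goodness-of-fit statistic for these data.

Total ratio parts = 16. Expected numbers out of 1126:
  white: 1126 × 12/16 = 844.5
  black: 1126 × 3/16 = 211.125
  brown: 1126 × 1/16 = 70.375
χ² = Σ (O − E)² / E
  white: (854 − 844.5)² / 844.5 = 0.1069
  black: (202 − 211.125)² / 211.125 = 0.3944
  brown: (70 − 70.375)² / 70.375 = 0.0020
χ² = 0.1069 + 0.3944 + 0.0020 = 0.5033 ≈ 0.503

0.503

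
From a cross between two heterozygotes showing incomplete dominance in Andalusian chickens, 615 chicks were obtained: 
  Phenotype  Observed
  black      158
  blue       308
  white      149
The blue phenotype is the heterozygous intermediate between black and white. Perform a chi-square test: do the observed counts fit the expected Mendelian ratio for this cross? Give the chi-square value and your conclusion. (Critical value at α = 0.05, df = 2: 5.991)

With incomplete dominance, a heterozygote × heterozygote cross gives a 1:2:1 phenotypic ratio.
The 1:2:1 ratio has 4 parts, so with N = 615 the expected counts are:
  black: 615 × 1/4 = 153.75
  blue: 615 × 2/4 = 307.5
  white: 615 × 1/4 = 153.75
χ² = Σ (O − E)² / E
  black: (158 − 153.75)² / 153.75 = 0.1175
  blue: (308 − 307.5)² / 307.5 = 0.0008
  white: (149 − 153.75)² / 153.75 = 0.1467
χ² = 0.1175 + 0.0008 + 0.1467 = 0.265
Degrees of freedom = 3 − 1 = 2; critical value at α = 0.05 is 5.991.
Since 0.265 < 5.991, we fail to reject the null hypothesis — the data are consistent with the 1:2:1 ratio.

0.265; consistent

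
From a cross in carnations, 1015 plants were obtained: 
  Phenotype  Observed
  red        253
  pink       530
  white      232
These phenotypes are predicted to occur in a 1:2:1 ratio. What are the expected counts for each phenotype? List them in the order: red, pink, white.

Expected counts for N = 1015 under a 1:2:1 ratio (total parts = 4):
  red: 1015 × 1/4 = 253.75
  pink: 1015 × 2/4 = 507.5
  white: 1015 × 1/4 = 253.75

253.75, 507.5, 253.75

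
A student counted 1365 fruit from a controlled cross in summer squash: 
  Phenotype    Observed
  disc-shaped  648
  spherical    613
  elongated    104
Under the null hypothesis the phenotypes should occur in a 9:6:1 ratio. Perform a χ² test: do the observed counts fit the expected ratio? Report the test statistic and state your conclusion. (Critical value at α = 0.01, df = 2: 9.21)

The 9:6:1 ratio has 16 parts, so with N = 1365 the expected counts are:
  disc-shaped: 1365 × 9/16 = 767.8125
  spherical: 1365 × 6/16 = 511.875
  elongated: 1365 × 1/16 = 85.3125
χ² = Σ (O − E)² / E
  disc-shaped: (648 − 767.8125)² / 767.8125 = 18.6960
  spherical: (613 − 511.875)² / 511.875 = 19.9781
  elongated: (104 − 85.3125)² / 85.3125 = 4.0935
χ² = 18.6960 + 19.9781 + 4.0935 = 42.7676 ≈ 42.768
Degrees of freedom = 3 − 1 = 2; critical value at α = 0.01 is 9.21.
Since 42.768 > 9.21, we reject the null hypothesis — the data do not fit the 9:6:1 ratio.

42.768; not consistent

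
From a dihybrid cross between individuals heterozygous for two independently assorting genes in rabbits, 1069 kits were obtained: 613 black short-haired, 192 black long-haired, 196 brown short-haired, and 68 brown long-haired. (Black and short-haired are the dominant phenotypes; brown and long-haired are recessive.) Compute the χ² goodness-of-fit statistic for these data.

0.702

A dihybrid F₂ with independent assortment and complete dominance at both loci gives a 9:3:3:1 phenotypic ratio.
Under the 9:3:3:1 hypothesis (Σ ratio = 16, N = 1069):
  black short-haired: 1069 × 9/16 = 601.3125
  black long-haired: 1069 × 3/16 = 200.4375
  brown short-haired: 1069 × 3/16 = 200.4375
  brown long-haired: 1069 × 1/16 = 66.8125
χ² = Σ (O − E)² / E
  black short-haired: (613 − 601.3125)² / 601.3125 = 0.2272
  black long-haired: (192 − 200.4375)² / 200.4375 = 0.3552
  brown short-haired: (196 − 200.4375)² / 200.4375 = 0.0982
  brown long-haired: (68 − 66.8125)² / 66.8125 = 0.0211
χ² = 0.2272 + 0.3552 + 0.0982 + 0.0211 = 0.7017 ≈ 0.702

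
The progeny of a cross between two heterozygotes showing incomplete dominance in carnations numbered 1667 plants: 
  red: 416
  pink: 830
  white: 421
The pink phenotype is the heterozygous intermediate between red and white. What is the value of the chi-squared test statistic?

0.059

With incomplete dominance, a heterozygote × heterozygote cross gives a 1:2:1 phenotypic ratio.
Expected counts for N = 1667 under a 1:2:1 ratio (total parts = 4):
  red: 1667 × 1/4 = 416.75
  pink: 1667 × 2/4 = 833.5
  white: 1667 × 1/4 = 416.75
χ² = Σ (O − E)² / E
  red: (416 − 416.75)² / 416.75 = 0.0013
  pink: (830 − 833.5)² / 833.5 = 0.0147
  white: (421 − 416.75)² / 416.75 = 0.0433
χ² = 0.0013 + 0.0147 + 0.0433 = 0.0593 ≈ 0.059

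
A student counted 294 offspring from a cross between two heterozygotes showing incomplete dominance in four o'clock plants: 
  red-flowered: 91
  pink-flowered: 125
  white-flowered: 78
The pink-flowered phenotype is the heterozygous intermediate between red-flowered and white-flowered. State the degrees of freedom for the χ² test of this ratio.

2

With incomplete dominance, a heterozygote × heterozygote cross gives a 1:2:1 phenotypic ratio.
A goodness-of-fit test with 3 phenotype classes has df = 3 − 1 = 2.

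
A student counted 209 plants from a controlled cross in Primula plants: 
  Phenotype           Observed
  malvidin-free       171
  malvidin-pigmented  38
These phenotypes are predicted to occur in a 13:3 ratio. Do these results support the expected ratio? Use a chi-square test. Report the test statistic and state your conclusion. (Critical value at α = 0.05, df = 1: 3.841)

0.044; consistent

Expected counts for N = 209 under a 13:3 ratio (total parts = 16):
  malvidin-free: 209 × 13/16 = 169.8125
  malvidin-pigmented: 209 × 3/16 = 39.1875
χ² = Σ (O − E)² / E
  malvidin-free: (171 − 169.8125)² / 169.8125 = 0.0083
  malvidin-pigmented: (38 − 39.1875)² / 39.1875 = 0.0360
χ² = 0.0083 + 0.0360 = 0.0443 ≈ 0.044
Degrees of freedom = 2 − 1 = 1; critical value at α = 0.05 is 3.841.
Since 0.044 < 3.841, we fail to reject the null hypothesis — the data are consistent with the 13:3 ratio.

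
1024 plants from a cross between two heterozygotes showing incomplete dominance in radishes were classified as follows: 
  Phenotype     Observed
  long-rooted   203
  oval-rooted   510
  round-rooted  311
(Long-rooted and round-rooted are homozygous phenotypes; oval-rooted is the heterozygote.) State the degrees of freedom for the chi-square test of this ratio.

With incomplete dominance, a heterozygote × heterozygote cross gives a 1:2:1 phenotypic ratio.
A goodness-of-fit test with 3 phenotype classes has df = 3 − 1 = 2.

2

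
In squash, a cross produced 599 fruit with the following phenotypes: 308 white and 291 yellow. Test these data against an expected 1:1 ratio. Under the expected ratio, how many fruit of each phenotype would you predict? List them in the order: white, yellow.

Total ratio parts = 2. Expected numbers out of 599:
  white: 599 × 1/2 = 299.5
  yellow: 599 × 1/2 = 299.5

299.5, 299.5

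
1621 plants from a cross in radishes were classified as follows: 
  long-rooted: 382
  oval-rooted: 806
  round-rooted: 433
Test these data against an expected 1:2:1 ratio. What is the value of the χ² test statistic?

3.259

Under the 1:2:1 hypothesis (Σ ratio = 4, N = 1621):
  long-rooted: 1621 × 1/4 = 405.25
  oval-rooted: 1621 × 2/4 = 810.5
  round-rooted: 1621 × 1/4 = 405.25
χ² = Σ (O − E)² / E
  long-rooted: (382 − 405.25)² / 405.25 = 1.3339
  oval-rooted: (806 − 810.5)² / 810.5 = 0.0250
  round-rooted: (433 − 405.25)² / 405.25 = 1.9002
χ² = 1.3339 + 0.0250 + 1.9002 = 3.2591 ≈ 3.259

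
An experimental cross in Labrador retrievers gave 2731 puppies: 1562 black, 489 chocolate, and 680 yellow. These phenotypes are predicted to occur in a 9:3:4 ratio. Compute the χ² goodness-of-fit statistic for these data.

1.484

The 9:3:4 ratio has 16 parts, so with N = 2731 the expected counts are:
  black: 2731 × 9/16 = 1536.1875
  chocolate: 2731 × 3/16 = 512.0625
  yellow: 2731 × 4/16 = 682.75
χ² = Σ (O − E)² / E
  black: (1562 − 1536.1875)² / 1536.1875 = 0.4337
  chocolate: (489 − 512.0625)² / 512.0625 = 1.0387
  yellow: (680 − 682.75)² / 682.75 = 0.0111
χ² = 0.4337 + 1.0387 + 0.0111 = 1.4835 ≈ 1.484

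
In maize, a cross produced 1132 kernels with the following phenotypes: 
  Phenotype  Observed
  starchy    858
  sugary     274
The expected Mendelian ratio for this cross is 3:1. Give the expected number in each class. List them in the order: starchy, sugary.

849, 283

The 3:1 ratio has 4 parts, so with N = 1132 the expected counts are:
  starchy: 1132 × 3/4 = 849
  sugary: 1132 × 1/4 = 283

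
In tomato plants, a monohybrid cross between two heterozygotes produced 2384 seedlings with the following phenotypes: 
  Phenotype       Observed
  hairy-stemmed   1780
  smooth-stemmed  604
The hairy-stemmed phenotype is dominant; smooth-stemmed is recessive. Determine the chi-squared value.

0.143

For a monohybrid cross between heterozygotes with complete dominance, the expected phenotypic ratio is 3:1.
Expected counts for N = 2384 under a 3:1 ratio (total parts = 4):
  hairy-stemmed: 2384 × 3/4 = 1788
  smooth-stemmed: 2384 × 1/4 = 596
χ² = Σ (O − E)² / E
  hairy-stemmed: (1780 − 1788)² / 1788 = 0.0358
  smooth-stemmed: (604 − 596)² / 596 = 0.1074
χ² = 0.0358 + 0.1074 = 0.1432 ≈ 0.143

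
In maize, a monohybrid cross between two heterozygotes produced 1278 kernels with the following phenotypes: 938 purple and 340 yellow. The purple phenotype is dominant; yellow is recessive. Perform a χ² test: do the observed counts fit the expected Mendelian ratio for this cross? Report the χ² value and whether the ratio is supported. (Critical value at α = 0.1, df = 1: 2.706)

For a monohybrid cross between heterozygotes with complete dominance, the expected phenotypic ratio is 3:1.
Under the 3:1 hypothesis (Σ ratio = 4, N = 1278):
  purple: 1278 × 3/4 = 958.5
  yellow: 1278 × 1/4 = 319.5
χ² = Σ (O − E)² / E
  purple: (938 − 958.5)² / 958.5 = 0.4384
  yellow: (340 − 319.5)² / 319.5 = 1.3153
χ² = 0.4384 + 1.3153 = 1.7537 ≈ 1.754
Degrees of freedom = 2 − 1 = 1; critical value at α = 0.1 is 2.706.
Since 1.754 < 2.706, we fail to reject the null hypothesis — the data are consistent with the 3:1 ratio.

1.754; consistent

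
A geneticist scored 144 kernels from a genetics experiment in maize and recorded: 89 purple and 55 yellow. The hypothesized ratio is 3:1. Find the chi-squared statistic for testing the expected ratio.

The 3:1 ratio has 4 parts, so with N = 144 the expected counts are:
  purple: 144 × 3/4 = 108
  yellow: 144 × 1/4 = 36
χ² = Σ (O − E)² / E
  purple: (89 − 108)² / 108 = 3.3426
  yellow: (55 − 36)² / 36 = 10.0278
χ² = 3.3426 + 10.0278 = 13.3704 ≈ 13.370

13.370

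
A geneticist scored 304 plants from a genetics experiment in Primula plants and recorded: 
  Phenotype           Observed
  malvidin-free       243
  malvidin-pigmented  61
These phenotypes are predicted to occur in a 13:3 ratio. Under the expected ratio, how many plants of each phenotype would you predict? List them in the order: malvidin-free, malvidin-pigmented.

Under the 13:3 hypothesis (Σ ratio = 16, N = 304):
  malvidin-free: 304 × 13/16 = 247
  malvidin-pigmented: 304 × 3/16 = 57

247, 57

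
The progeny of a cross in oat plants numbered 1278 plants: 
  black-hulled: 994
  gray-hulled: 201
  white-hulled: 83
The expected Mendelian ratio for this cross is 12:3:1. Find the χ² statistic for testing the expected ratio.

7.663

The 12:3:1 ratio has 16 parts, so with N = 1278 the expected counts are:
  black-hulled: 1278 × 12/16 = 958.5
  gray-hulled: 1278 × 3/16 = 239.625
  white-hulled: 1278 × 1/16 = 79.875
χ² = Σ (O − E)² / E
  black-hulled: (994 − 958.5)² / 958.5 = 1.3148
  gray-hulled: (201 − 239.625)² / 239.625 = 6.2259
  white-hulled: (83 − 79.875)² / 79.875 = 0.1223
χ² = 1.3148 + 6.2259 + 0.1223 = 7.663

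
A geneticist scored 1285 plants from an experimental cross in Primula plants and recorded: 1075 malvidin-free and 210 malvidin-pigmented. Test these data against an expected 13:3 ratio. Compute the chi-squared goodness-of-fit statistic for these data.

Expected counts for N = 1285 under a 13:3 ratio (total parts = 16):
  malvidin-free: 1285 × 13/16 = 1044.0625
  malvidin-pigmented: 1285 × 3/16 = 240.9375
χ² = Σ (O − E)² / E
  malvidin-free: (1075 − 1044.0625)² / 1044.0625 = 0.9167
  malvidin-pigmented: (210 − 240.9375)² / 240.9375 = 3.9725
χ² = 0.9167 + 3.9725 = 4.8892 ≈ 4.889

4.889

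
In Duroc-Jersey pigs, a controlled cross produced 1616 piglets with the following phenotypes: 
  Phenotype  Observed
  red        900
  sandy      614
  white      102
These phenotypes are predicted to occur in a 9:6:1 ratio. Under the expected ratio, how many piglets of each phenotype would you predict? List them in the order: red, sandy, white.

Expected counts for N = 1616 under a 9:6:1 ratio (total parts = 16):
  red: 1616 × 9/16 = 909
  sandy: 1616 × 6/16 = 606
  white: 1616 × 1/16 = 101

909, 606, 101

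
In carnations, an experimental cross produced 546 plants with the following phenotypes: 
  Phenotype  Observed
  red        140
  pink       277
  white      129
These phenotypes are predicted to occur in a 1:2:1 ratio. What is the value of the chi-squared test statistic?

The 1:2:1 ratio has 4 parts, so with N = 546 the expected counts are:
  red: 546 × 1/4 = 136.5
  pink: 546 × 2/4 = 273
  white: 546 × 1/4 = 136.5
χ² = Σ (O − E)² / E
  red: (140 − 136.5)² / 136.5 = 0.0897
  pink: (277 − 273)² / 273 = 0.0586
  white: (129 − 136.5)² / 136.5 = 0.4121
χ² = 0.0897 + 0.0586 + 0.4121 = 0.5604 ≈ 0.560

0.560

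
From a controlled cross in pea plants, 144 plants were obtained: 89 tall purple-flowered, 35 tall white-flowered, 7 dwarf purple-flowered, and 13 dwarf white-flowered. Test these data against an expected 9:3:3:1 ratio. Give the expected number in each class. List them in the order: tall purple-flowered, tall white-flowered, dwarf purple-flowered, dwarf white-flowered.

The 9:3:3:1 ratio has 16 parts, so with N = 144 the expected counts are:
  tall purple-flowered: 144 × 9/16 = 81
  tall white-flowered: 144 × 3/16 = 27
  dwarf purple-flowered: 144 × 3/16 = 27
  dwarf white-flowered: 144 × 1/16 = 9

81, 27, 27, 9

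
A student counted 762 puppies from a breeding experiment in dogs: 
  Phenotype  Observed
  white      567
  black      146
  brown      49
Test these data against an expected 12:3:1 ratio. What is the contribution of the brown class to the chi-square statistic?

The 12:3:1 ratio has 16 parts, so with N = 762 the expected counts are:
  white: 762 × 12/16 = 571.5
  black: 762 × 3/16 = 142.875
  brown: 762 × 1/16 = 47.625
Contribution of brown: (49 − 47.625)² / 47.625 = 0.0397

0.040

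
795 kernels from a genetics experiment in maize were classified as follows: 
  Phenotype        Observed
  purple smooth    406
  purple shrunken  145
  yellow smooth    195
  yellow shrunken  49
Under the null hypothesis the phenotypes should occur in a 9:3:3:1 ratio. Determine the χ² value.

Expected counts for N = 795 under a 9:3:3:1 ratio (total parts = 16):
  purple smooth: 795 × 9/16 = 447.1875
  purple shrunken: 795 × 3/16 = 149.0625
  yellow smooth: 795 × 3/16 = 149.0625
  yellow shrunken: 795 × 1/16 = 49.6875
χ² = Σ (O − E)² / E
  purple smooth: (406 − 447.1875)² / 447.1875 = 3.7935
  purple shrunken: (145 − 149.0625)² / 149.0625 = 0.1107
  yellow smooth: (195 − 149.0625)² / 149.0625 = 14.1568
  yellow shrunken: (49 − 49.6875)² / 49.6875 = 0.0095
χ² = 3.7935 + 0.1107 + 14.1568 + 0.0095 = 18.0705 ≈ 18.071

18.071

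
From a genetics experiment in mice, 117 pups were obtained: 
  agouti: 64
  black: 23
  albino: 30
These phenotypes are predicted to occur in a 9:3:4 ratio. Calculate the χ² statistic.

Under the 9:3:4 hypothesis (Σ ratio = 16, N = 117):
  agouti: 117 × 9/16 = 65.8125
  black: 117 × 3/16 = 21.9375
  albino: 117 × 4/16 = 29.25
χ² = Σ (O − E)² / E
  agouti: (64 − 65.8125)² / 65.8125 = 0.0499
  black: (23 − 21.9375)² / 21.9375 = 0.0515
  albino: (30 − 29.25)² / 29.25 = 0.0192
χ² = 0.0499 + 0.0515 + 0.0192 = 0.1206 ≈ 0.121

0.121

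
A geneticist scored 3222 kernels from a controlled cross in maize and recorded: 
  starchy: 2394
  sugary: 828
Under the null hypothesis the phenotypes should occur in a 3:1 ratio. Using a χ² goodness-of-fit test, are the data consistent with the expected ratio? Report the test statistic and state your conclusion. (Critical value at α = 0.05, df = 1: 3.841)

0.838; consistent

The 3:1 ratio has 4 parts, so with N = 3222 the expected counts are:
  starchy: 3222 × 3/4 = 2416.5
  sugary: 3222 × 1/4 = 805.5
χ² = Σ (O − E)² / E
  starchy: (2394 − 2416.5)² / 2416.5 = 0.2095
  sugary: (828 − 805.5)² / 805.5 = 0.6285
χ² = 0.2095 + 0.6285 = 0.838
Degrees of freedom = 2 − 1 = 1; critical value at α = 0.05 is 3.841.
Since 0.838 < 3.841, we fail to reject the null hypothesis — the data are consistent with the 3:1 ratio.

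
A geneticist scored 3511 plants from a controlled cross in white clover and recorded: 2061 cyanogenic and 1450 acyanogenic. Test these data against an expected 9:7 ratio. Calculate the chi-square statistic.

8.572

Total ratio parts = 16. Expected numbers out of 3511:
  cyanogenic: 3511 × 9/16 = 1974.9375
  acyanogenic: 3511 × 7/16 = 1536.0625
χ² = Σ (O − E)² / E
  cyanogenic: (2061 − 1974.9375)² / 1974.9375 = 3.7504
  acyanogenic: (1450 − 1536.0625)² / 1536.0625 = 4.8219
χ² = 3.7504 + 4.8219 = 8.5723 ≈ 8.572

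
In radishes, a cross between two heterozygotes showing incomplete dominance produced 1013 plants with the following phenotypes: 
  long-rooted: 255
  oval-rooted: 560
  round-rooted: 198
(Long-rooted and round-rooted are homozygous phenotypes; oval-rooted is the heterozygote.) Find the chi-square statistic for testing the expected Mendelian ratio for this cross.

With incomplete dominance, a heterozygote × heterozygote cross gives a 1:2:1 phenotypic ratio.
The 1:2:1 ratio has 4 parts, so with N = 1013 the expected counts are:
  long-rooted: 1013 × 1/4 = 253.25
  oval-rooted: 1013 × 2/4 = 506.5
  round-rooted: 1013 × 1/4 = 253.25
χ² = Σ (O − E)² / E
  long-rooted: (255 − 253.25)² / 253.25 = 0.0121
  oval-rooted: (560 − 506.5)² / 506.5 = 5.6510
  round-rooted: (198 − 253.25)² / 253.25 = 12.0536
χ² = 0.0121 + 5.6510 + 12.0536 = 17.7167 ≈ 17.717

17.717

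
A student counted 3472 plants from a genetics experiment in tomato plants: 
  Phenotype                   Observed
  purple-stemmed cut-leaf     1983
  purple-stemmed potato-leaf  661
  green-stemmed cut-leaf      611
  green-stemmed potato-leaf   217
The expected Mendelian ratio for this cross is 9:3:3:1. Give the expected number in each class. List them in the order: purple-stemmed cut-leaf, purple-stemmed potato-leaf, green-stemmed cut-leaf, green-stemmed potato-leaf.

1953, 651, 651, 217

Under the 9:3:3:1 hypothesis (Σ ratio = 16, N = 3472):
  purple-stemmed cut-leaf: 3472 × 9/16 = 1953
  purple-stemmed potato-leaf: 3472 × 3/16 = 651
  green-stemmed cut-leaf: 3472 × 3/16 = 651
  green-stemmed potato-leaf: 3472 × 1/16 = 217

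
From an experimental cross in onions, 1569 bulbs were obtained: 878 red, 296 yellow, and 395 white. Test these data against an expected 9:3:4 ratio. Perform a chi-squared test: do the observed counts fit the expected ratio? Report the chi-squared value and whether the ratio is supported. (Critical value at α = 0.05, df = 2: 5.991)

Expected counts for N = 1569 under a 9:3:4 ratio (total parts = 16):
  red: 1569 × 9/16 = 882.5625
  yellow: 1569 × 3/16 = 294.1875
  white: 1569 × 4/16 = 392.25
χ² = Σ (O − E)² / E
  red: (878 − 882.5625)² / 882.5625 = 0.0236
  yellow: (296 − 294.1875)² / 294.1875 = 0.0112
  white: (395 − 392.25)² / 392.25 = 0.0193
χ² = 0.0236 + 0.0112 + 0.0193 = 0.0541 ≈ 0.054
Degrees of freedom = 3 − 1 = 2; critical value at α = 0.05 is 5.991.
Since 0.054 < 5.991, we fail to reject the null hypothesis — the data are consistent with the 9:3:4 ratio.

0.054; consistent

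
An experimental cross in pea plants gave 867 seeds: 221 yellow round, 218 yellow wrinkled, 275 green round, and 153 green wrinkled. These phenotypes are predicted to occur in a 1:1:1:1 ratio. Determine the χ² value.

34.495

Total ratio parts = 4. Expected numbers out of 867:
  yellow round: 867 × 1/4 = 216.75
  yellow wrinkled: 867 × 1/4 = 216.75
  green round: 867 × 1/4 = 216.75
  green wrinkled: 867 × 1/4 = 216.75
χ² = Σ (O − E)² / E
  yellow round: (221 − 216.75)² / 216.75 = 0.0833
  yellow wrinkled: (218 − 216.75)² / 216.75 = 0.0072
  green round: (275 − 216.75)² / 216.75 = 15.6543
  green wrinkled: (153 − 216.75)² / 216.75 = 18.7500
χ² = 0.0833 + 0.0072 + 15.6543 + 18.7500 = 34.4948 ≈ 34.495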